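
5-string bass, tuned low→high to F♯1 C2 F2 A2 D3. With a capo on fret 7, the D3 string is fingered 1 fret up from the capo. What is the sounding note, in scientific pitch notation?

A♯3

The capo raises the open D3 by 7 semitones to A3; fretting 1 more gives D3 + 7 + 1 = D3 + 8 semitones = A♯3.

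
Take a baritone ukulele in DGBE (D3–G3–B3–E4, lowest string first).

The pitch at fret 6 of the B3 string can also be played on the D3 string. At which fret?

15

Fret 6 on B3 is MIDI 59 + 6 = 65 (F4). On the D3 string (open MIDI 50), that pitch is 65 − 50 = fret 15.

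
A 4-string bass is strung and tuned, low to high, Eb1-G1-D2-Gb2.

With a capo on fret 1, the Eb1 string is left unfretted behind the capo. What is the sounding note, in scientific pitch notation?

The capo raises the open Eb1 by 1 semitone to E1; fretting 0 more gives Eb1 + 1 + 0 = Eb1 + 1 semitone = E1.

E1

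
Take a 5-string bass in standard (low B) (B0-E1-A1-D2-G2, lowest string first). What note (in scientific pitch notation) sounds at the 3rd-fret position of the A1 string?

A1 is MIDI 33. Adding 3 gives 36, which is C2.

C2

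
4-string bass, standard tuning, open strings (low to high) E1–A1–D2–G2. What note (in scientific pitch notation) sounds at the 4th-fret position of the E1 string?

E1 is MIDI 28. Adding 4 gives 32, which is G#1.
(Equivalently spelled Ab1.)

G#1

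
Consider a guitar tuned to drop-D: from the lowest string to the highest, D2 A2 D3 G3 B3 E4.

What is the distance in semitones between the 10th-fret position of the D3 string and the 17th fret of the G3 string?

D3 at fret 10 → C4 (MIDI 60); G3 at fret 17 → C5 (MIDI 72).
60 − 72 = -12, so the two pitches are 12 semitones apart, with C5 the higher.

12 semitones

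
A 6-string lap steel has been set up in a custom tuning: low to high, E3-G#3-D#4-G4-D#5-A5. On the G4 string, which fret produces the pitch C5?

5

C5 is 5 semitones above the open G4 (G–G#–A–A#–B–C), so it sits at fret 5.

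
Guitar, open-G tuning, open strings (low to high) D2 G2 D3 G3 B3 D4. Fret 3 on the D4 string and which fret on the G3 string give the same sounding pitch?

D4 at fret 3 is D4 + 3 semitones = F4.
The open G3 string is 7 semitones below the open D4, so the same pitch on the G3 string lies at fret 3 + 7 = 10.

10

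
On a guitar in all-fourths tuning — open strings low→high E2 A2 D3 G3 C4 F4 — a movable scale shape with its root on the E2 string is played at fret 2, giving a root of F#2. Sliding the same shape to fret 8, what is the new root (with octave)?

Moving from fret 2 to fret 8 shifts the root by 6 semitones.
F#2 up 6 semitones is C3.

C3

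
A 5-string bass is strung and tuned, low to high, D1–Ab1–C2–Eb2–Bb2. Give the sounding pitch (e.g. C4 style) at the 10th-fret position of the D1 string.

C2

Each fret is one semitone, so D1 + 10 = C2.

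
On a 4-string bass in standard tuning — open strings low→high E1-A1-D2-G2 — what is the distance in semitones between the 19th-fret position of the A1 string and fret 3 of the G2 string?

6 semitones

A1 at fret 19 → E3 (MIDI 52); G2 at fret 3 → A#2 (MIDI 46).
52 − 46 = 6, so the two pitches are 6 semitones apart, with E3 the higher.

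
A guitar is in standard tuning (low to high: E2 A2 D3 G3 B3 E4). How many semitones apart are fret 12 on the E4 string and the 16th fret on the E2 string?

E4 at fret 12 → E5 (MIDI 76); E2 at fret 16 → G♯3 (MIDI 56).
76 − 56 = 20, so the two pitches are 20 semitones apart, with E5 the higher.

20 semitones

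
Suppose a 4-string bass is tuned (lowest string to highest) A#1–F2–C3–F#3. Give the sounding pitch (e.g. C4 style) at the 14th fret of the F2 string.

G3

Each fret is one semitone, so F2 + 14 = G3.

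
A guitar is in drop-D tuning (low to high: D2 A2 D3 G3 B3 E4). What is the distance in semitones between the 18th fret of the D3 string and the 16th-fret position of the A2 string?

D3 at fret 18 → G#4 (MIDI 68); A2 at fret 16 → C#4 (MIDI 61).
68 − 61 = 7, so the two pitches are 7 semitones apart, with G#4 the higher.

7 semitones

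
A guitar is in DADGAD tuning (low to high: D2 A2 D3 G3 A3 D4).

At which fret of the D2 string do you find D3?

D3 is 12 semitones above the open D2 (D–D#–E–F–…–C–C#–D), so it sits at fret 12.

12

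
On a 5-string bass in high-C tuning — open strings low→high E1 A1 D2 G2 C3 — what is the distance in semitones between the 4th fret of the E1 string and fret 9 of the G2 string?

E1 at fret 4 → G#1 (MIDI 32); G2 at fret 9 → E3 (MIDI 52).
32 − 52 = -20, so the two pitches are 20 semitones apart, with E3 the higher.

20 semitones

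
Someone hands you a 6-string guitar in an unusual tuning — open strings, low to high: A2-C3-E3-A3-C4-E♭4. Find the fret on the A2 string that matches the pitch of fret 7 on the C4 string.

C4 at fret 7 is C4 + 7 semitones = G4.
The open A2 string is 15 semitones below the open C4, so the same pitch on the A2 string lies at fret 7 + 15 = 22.

22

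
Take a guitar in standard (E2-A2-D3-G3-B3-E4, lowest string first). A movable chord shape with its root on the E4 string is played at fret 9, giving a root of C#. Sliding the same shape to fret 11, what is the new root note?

Moving from fret 9 to fret 11 shifts the root by 2 semitones.
C# up 2 semitones is D#.

D#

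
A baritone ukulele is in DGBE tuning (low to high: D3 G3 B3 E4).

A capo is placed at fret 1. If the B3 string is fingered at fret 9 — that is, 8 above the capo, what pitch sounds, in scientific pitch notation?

The capo raises the open B3 by 1 semitone to C4; fretting 8 more gives B3 + 1 + 8 = B3 + 9 semitones = G#4.

G#4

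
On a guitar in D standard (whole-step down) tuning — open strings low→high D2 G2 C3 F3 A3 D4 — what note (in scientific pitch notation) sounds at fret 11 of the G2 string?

F♯3

Each fret is one semitone, so G2 + 11 = F♯3.
(Equivalently spelled G♭3.)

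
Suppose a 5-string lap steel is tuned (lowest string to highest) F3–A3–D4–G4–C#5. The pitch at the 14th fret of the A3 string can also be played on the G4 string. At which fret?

A3 at fret 14 is A3 + 14 semitones = B4.
The open G4 string is 10 semitones above the open A3, so the same pitch on the G4 string lies at fret 14 − 10 = 4.

4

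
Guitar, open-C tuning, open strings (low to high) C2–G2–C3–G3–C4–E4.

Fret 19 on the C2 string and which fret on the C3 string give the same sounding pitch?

Fret 19 on C2 is MIDI 36 + 19 = 55 (G3). On the C3 string (open MIDI 48), that pitch is 55 − 48 = fret 7.

7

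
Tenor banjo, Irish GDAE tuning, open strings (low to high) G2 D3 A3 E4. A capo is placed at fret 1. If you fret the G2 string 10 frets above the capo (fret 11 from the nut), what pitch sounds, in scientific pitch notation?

F#3

The capo raises the open G2 by 1 semitone to G#2; fretting 10 more gives G2 + 1 + 10 = G2 + 11 semitones = F#3.
(Also written Gb.)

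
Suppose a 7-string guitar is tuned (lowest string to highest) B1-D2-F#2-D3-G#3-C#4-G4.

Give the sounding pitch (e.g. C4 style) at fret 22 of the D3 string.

Each fret is one semitone, so D3 + 22 = C5.

C5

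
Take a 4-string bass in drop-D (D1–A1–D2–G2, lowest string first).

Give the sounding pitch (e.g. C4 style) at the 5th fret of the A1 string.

The open A1 string plus 5 semitones: A–A#–B–C–C#–D.
The walk passes from B into C once, so the octave number goes from 1 to 2.

D2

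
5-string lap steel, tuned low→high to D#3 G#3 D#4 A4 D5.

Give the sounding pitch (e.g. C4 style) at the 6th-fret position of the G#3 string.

D4

Each fret is one semitone, so G#3 + 6 = D4.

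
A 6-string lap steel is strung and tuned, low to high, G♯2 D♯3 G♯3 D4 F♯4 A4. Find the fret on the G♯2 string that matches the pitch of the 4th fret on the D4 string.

D4 at fret 4 is D4 + 4 semitones = F♯4.
The open G♯2 string is 18 semitones below the open D4, so the same pitch on the G♯2 string lies at fret 4 + 18 = 22.

22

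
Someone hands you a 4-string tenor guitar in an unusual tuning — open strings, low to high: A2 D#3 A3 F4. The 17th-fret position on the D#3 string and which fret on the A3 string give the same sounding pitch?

D#3 at fret 17 is D#3 + 17 semitones = G#4.
The open A3 string is 6 semitones above the open D#3, so the same pitch on the A3 string lies at fret 17 − 6 = 11.

11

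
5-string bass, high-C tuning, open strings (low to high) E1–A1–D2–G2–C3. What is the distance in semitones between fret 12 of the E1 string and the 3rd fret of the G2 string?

6 semitones

E1 at fret 12 → E2 (MIDI 40); G2 at fret 3 → A♯2 (MIDI 46).
40 − 46 = -6, so the two pitches are 6 semitones apart, with A♯2 the higher.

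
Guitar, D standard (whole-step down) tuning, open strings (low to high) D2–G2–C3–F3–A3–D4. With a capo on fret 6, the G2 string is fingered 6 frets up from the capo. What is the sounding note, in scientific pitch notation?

G3

The capo raises the open G2 by 6 semitones to C#3; fretting 6 more gives G2 + 6 + 6 = G2 + 12 semitones = G3.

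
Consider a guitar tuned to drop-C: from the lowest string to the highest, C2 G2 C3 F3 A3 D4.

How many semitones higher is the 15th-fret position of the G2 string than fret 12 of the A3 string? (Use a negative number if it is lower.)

G2 at fret 15 → A#3 (MIDI 58); A3 at fret 12 → A4 (MIDI 69).
58 − 69 = -11, so the two pitches are 11 semitones apart.

-11 semitones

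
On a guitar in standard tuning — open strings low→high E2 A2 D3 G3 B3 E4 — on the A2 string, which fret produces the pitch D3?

5

D3 is 5 semitones above the open A2 (A–A#–B–C–C#–D), so it sits at fret 5.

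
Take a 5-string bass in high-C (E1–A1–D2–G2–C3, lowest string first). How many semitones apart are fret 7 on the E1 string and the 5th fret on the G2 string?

13 semitones

E1 at fret 7 → B1 (MIDI 35); G2 at fret 5 → C3 (MIDI 48).
35 − 48 = -13, so the two pitches are 13 semitones apart, with C3 the higher.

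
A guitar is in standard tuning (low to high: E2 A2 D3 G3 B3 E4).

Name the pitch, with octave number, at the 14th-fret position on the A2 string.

B3

The open A2 string plus 14 semitones: A–A#–B–C–…–A–A#–B.
The walk passes from B into C once, so the octave number goes from 2 to 3.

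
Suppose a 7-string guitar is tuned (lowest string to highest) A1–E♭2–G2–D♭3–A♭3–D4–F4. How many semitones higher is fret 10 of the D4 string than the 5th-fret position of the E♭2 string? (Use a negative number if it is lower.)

D4 at fret 10 → C5 (MIDI 72); E♭2 at fret 5 → A♭2 (MIDI 44).
72 − 44 = 28, so the two pitches are 28 semitones apart.

28 semitones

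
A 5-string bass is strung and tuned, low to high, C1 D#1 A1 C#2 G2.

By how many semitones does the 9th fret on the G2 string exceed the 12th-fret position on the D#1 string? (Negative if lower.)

G2 at fret 9 → E3 (MIDI 52); D#1 at fret 12 → D#2 (MIDI 39).
52 − 39 = 13, so the two pitches are 13 semitones apart.

13 semitones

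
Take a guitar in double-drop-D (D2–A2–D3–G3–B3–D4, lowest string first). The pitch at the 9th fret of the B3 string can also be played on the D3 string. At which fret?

18

Fret 9 on B3 is MIDI 59 + 9 = 68 (G#4). On the D3 string (open MIDI 50), that pitch is 68 − 50 = fret 18.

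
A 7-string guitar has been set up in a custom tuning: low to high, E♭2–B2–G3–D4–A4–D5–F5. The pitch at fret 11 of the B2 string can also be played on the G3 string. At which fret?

3

B2 at fret 11 is B2 + 11 semitones = B♭3.
The open G3 string is 8 semitones above the open B2, so the same pitch on the G3 string lies at fret 11 − 8 = 3.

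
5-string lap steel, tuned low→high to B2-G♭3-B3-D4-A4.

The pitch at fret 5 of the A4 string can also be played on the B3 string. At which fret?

A4 at fret 5 is A4 + 5 semitones = D5.
The open B3 string is 10 semitones below the open A4, so the same pitch on the B3 string lies at fret 5 + 10 = 15.

15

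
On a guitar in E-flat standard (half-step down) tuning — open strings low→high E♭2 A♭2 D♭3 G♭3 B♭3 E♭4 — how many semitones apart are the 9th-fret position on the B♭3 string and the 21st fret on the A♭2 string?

2 semitones

B♭3 at fret 9 → G4 (MIDI 67); A♭2 at fret 21 → F4 (MIDI 65).
67 − 65 = 2, so the two pitches are 2 semitones apart, with G4 the higher.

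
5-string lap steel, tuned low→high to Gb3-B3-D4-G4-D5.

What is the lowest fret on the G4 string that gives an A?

2

From G4, count semitones up the chromatic scale until reaching A: G–Ab–A — 2 steps.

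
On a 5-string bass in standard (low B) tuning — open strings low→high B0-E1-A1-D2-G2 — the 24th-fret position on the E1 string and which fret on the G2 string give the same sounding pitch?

9

Fret 24 on E1 is MIDI 28 + 24 = 52 (E3). On the G2 string (open MIDI 43), that pitch is 52 − 43 = fret 9.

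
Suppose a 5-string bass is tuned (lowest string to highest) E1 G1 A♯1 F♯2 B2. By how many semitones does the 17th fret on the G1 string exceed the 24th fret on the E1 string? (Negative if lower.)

-4 semitones

G1 at fret 17 → C3 (MIDI 48); E1 at fret 24 → E3 (MIDI 52).
48 − 52 = -4, so the two pitches are 4 semitones apart.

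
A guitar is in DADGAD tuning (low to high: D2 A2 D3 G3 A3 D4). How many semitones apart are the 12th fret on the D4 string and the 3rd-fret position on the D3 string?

21 semitones

D4 at fret 12 → D5 (MIDI 74); D3 at fret 3 → F3 (MIDI 53).
74 − 53 = 21, so the two pitches are 21 semitones apart, with D5 the higher.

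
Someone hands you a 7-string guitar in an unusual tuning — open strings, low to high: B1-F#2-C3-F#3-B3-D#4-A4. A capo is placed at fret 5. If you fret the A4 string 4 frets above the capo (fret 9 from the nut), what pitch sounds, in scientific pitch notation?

F#5

The capo raises the open A4 by 5 semitones to D5; fretting 4 more gives A4 + 5 + 4 = A4 + 9 semitones = F#5.
(Also written Gb.)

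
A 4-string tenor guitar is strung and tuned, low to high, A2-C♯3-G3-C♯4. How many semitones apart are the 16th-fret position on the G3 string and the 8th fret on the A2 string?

18 semitones

G3 at fret 16 → B4 (MIDI 71); A2 at fret 8 → F3 (MIDI 53).
71 − 53 = 18, so the two pitches are 18 semitones apart, with B4 the higher.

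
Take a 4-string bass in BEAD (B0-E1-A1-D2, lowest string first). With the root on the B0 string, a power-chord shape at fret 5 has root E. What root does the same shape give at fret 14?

C♯

Moving from fret 5 to fret 14 shifts the root by 9 semitones.
E up 9 semitones is C♯.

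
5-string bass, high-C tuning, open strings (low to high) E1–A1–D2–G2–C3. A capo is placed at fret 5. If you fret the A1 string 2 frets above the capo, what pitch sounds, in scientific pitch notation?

E2

The capo raises the open A1 by 5 semitones to D2; fretting 2 more gives A1 + 5 + 2 = A1 + 7 semitones = E2.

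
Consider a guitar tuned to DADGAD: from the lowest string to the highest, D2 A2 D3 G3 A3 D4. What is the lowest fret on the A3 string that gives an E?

From A3, count semitones up the chromatic scale until reaching E: A–A#–B–C–C#–D–D#–E — 7 steps.

7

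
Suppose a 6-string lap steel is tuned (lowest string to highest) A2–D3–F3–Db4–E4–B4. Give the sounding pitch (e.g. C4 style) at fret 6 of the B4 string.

F5

B4 is MIDI 71. Adding 6 gives 77, which is F5.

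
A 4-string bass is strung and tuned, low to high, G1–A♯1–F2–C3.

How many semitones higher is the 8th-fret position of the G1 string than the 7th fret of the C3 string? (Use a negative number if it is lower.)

-16 semitones

G1 at fret 8 → D♯2 (MIDI 39); C3 at fret 7 → G3 (MIDI 55).
39 − 55 = -16, so the two pitches are 16 semitones apart.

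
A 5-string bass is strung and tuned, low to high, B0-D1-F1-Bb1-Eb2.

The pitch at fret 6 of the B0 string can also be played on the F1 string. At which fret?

0

B0 at fret 6 is B0 + 6 semitones = F1.
The open F1 string is 6 semitones above the open B0, so the same pitch on the F1 string lies at fret 6 − 6 = 0.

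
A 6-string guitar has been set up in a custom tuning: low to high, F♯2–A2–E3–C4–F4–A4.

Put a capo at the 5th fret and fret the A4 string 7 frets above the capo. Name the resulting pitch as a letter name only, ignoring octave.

A

The capo raises the open A4 by 5 semitones to D5; fretting 7 more gives A4 + 5 + 7 = A4 + 12 semitones, landing on A.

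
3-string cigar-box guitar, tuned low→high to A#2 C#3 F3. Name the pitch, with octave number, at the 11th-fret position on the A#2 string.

A3

Each fret is one semitone, so A#2 + 11 = A3.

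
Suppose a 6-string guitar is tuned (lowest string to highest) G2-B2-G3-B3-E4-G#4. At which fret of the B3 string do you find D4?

D4 is 3 semitones above the open B3 (B–C–C#–D), so it sits at fret 3.

3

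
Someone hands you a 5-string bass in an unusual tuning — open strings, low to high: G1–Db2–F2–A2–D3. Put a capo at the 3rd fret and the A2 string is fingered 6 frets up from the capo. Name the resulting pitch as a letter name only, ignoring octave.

The capo raises the open A2 by 3 semitones to C3; fretting 6 more gives A2 + 3 + 6 = A2 + 9 semitones, landing on Gb.
(Also written F#.)

Gb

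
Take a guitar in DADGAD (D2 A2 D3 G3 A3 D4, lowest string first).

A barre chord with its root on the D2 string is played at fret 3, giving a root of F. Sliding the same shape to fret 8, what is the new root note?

A♯

Moving from fret 3 to fret 8 shifts the root by 5 semitones.
F up 5 semitones is A♯.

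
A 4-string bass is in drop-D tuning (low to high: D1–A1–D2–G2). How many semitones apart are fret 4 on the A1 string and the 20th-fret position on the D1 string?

A1 at fret 4 → C#2 (MIDI 37); D1 at fret 20 → A#2 (MIDI 46).
37 − 46 = -9, so the two pitches are 9 semitones apart, with A#2 the higher.

9 semitones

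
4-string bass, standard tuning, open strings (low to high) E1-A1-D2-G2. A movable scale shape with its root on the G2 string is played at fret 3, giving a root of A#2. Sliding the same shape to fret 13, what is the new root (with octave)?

Moving from fret 3 to fret 13 shifts the root by 10 semitones.
A#2 up 10 semitones is G#3.

G#3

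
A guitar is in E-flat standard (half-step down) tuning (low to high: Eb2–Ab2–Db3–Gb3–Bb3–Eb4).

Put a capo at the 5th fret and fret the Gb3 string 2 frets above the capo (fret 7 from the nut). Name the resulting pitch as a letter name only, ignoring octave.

Db

The capo raises the open Gb3 by 5 semitones to B3; fretting 2 more gives Gb3 + 5 + 2 = Gb3 + 7 semitones, landing on Db.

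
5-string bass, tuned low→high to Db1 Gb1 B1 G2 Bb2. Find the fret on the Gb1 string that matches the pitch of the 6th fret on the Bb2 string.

Fret 6 on Bb2 is MIDI 46 + 6 = 52 (E3). On the Gb1 string (open MIDI 30), that pitch is 52 − 30 = fret 22.

22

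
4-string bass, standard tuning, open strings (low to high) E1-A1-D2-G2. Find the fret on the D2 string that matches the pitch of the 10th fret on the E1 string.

E1 at fret 10 is E1 + 10 semitones = D2.
The open D2 string is 10 semitones above the open E1, so the same pitch on the D2 string lies at fret 10 − 10 = 0.

0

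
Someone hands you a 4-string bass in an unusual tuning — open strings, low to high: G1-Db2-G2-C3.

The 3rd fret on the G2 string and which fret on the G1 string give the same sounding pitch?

Fret 3 on G2 is MIDI 43 + 3 = 46 (Bb2). On the G1 string (open MIDI 31), that pitch is 46 − 31 = fret 15.

15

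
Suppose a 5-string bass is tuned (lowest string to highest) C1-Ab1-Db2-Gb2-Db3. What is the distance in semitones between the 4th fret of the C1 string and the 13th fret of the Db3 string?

C1 at fret 4 → E1 (MIDI 28); Db3 at fret 13 → D4 (MIDI 62).
28 − 62 = -34, so the two pitches are 34 semitones apart, with D4 the higher.

34 semitones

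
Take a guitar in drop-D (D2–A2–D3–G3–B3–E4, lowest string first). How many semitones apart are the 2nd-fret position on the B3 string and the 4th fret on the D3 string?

7 semitones

B3 at fret 2 → C#4 (MIDI 61); D3 at fret 4 → F#3 (MIDI 54).
61 − 54 = 7, so the two pitches are 7 semitones apart, with C#4 the higher.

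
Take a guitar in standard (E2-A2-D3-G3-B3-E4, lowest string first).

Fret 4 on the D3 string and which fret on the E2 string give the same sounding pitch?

14

Fret 4 on D3 is MIDI 50 + 4 = 54 (F#3). On the E2 string (open MIDI 40), that pitch is 54 − 40 = fret 14.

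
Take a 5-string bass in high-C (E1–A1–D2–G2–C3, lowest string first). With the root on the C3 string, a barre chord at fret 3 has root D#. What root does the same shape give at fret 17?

Moving from fret 3 to fret 17 shifts the root by 14 semitones.
D# up 14 semitones is F.

F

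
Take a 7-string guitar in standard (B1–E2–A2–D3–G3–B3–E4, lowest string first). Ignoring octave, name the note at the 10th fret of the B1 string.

The open B1 string plus 10 semitones: B–C–C#–D–…–G–G#–A.

A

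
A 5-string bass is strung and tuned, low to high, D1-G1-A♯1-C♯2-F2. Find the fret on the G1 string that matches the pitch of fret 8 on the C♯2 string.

Fret 8 on C♯2 is MIDI 37 + 8 = 45 (A2). On the G1 string (open MIDI 31), that pitch is 45 − 31 = fret 14.

14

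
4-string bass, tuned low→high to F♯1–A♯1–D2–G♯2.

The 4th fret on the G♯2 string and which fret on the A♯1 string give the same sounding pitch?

G♯2 at fret 4 is G♯2 + 4 semitones = C3.
The open A♯1 string is 10 semitones below the open G♯2, so the same pitch on the A♯1 string lies at fret 4 + 10 = 14.

14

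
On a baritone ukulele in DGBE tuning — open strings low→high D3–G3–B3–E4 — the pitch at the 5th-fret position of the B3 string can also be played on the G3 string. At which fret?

9

Fret 5 on B3 is MIDI 59 + 5 = 64 (E4). On the G3 string (open MIDI 55), that pitch is 64 − 55 = fret 9.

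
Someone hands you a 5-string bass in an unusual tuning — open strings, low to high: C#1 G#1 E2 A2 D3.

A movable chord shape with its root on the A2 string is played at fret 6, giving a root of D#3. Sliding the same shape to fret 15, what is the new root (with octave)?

C4

Moving from fret 6 to fret 15 shifts the root by 9 semitones.
D#3 up 9 semitones is C4.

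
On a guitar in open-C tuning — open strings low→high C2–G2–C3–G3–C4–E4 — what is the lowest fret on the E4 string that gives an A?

From E4, count semitones up the chromatic scale until reaching A: E–F–F#–G–G#–A — 5 steps.

5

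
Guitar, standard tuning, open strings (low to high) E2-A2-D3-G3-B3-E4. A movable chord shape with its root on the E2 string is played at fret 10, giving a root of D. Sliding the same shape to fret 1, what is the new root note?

Moving from fret 10 to fret 1 shifts the root by -9 semitones.
D down 9 semitones is F.

F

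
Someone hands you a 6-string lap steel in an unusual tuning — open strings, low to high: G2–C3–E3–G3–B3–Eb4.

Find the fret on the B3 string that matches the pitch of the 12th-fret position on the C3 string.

1

C3 at fret 12 is C3 + 12 semitones = C4.
The open B3 string is 11 semitones above the open C3, so the same pitch on the B3 string lies at fret 12 − 11 = 1.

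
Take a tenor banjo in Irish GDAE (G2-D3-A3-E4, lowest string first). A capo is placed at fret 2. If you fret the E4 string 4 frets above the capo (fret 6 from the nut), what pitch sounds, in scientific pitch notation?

The capo raises the open E4 by 2 semitones to F♯4; fretting 4 more gives E4 + 2 + 4 = E4 + 6 semitones = A♯4.
(Also written B♭.)

A♯4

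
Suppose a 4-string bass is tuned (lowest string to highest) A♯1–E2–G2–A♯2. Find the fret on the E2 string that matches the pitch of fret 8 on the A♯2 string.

14

Fret 8 on A♯2 is MIDI 46 + 8 = 54 (F♯3). On the E2 string (open MIDI 40), that pitch is 54 − 40 = fret 14.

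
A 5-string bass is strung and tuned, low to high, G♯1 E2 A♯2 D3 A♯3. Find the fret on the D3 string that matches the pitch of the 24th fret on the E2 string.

Fret 24 on E2 is MIDI 40 + 24 = 64 (E4). On the D3 string (open MIDI 50), that pitch is 64 − 50 = fret 14.

14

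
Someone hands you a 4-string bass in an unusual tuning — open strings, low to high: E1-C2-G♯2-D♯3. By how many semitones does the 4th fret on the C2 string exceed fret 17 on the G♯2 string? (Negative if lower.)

C2 at fret 4 → E2 (MIDI 40); G♯2 at fret 17 → C♯4 (MIDI 61).
40 − 61 = -21, so the two pitches are 21 semitones apart.

-21 semitones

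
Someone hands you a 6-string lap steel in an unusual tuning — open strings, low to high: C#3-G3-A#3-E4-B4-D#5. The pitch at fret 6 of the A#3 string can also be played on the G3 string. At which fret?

9

A#3 at fret 6 is A#3 + 6 semitones = E4.
The open G3 string is 3 semitones below the open A#3, so the same pitch on the G3 string lies at fret 6 + 3 = 9.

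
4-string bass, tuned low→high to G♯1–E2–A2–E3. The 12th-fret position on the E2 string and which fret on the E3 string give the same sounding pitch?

0

E2 at fret 12 is E2 + 12 semitones = E3.
The open E3 string is 12 semitones above the open E2, so the same pitch on the E3 string lies at fret 12 − 12 = 0.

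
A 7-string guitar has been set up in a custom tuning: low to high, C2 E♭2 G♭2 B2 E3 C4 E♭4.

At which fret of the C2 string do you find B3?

B3 is 23 semitones above the open C2 (C–Db–D–Eb–…–A–Bb–B), so it sits at fret 23.

23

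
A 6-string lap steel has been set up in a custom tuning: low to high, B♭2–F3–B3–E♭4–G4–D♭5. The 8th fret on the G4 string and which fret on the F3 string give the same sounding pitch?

22

Fret 8 on G4 is MIDI 67 + 8 = 75 (E♭5). On the F3 string (open MIDI 53), that pitch is 75 − 53 = fret 22.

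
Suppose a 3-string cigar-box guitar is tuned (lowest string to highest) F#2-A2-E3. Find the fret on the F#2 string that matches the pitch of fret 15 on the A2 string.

Fret 15 on A2 is MIDI 45 + 15 = 60 (C4). On the F#2 string (open MIDI 42), that pitch is 60 − 42 = fret 18.

18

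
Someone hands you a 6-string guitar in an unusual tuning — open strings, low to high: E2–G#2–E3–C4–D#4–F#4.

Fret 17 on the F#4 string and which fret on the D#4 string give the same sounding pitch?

20

F#4 at fret 17 is F#4 + 17 semitones = B5.
The open D#4 string is 3 semitones below the open F#4, so the same pitch on the D#4 string lies at fret 17 + 3 = 20.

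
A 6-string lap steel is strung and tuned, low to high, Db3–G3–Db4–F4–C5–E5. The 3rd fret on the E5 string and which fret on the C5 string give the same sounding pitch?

E5 at fret 3 is E5 + 3 semitones = G5.
The open C5 string is 4 semitones below the open E5, so the same pitch on the C5 string lies at fret 3 + 4 = 7.

7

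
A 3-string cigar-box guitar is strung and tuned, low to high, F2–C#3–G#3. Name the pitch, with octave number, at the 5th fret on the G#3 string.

Each fret is one semitone, so G#3 + 5 = C#4.
(Equivalently spelled Db4.)

C#4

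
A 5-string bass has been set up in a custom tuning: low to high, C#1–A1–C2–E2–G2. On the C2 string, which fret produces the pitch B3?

23

B3 is 23 semitones above the open C2 (C–C#–D–D#–…–A–A#–B), so it sits at fret 23.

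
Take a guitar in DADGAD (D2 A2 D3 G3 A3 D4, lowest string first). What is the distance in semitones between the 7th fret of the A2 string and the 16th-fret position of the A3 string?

A2 at fret 7 → E3 (MIDI 52); A3 at fret 16 → C♯5 (MIDI 73).
52 − 73 = -21, so the two pitches are 21 semitones apart, with C♯5 the higher.

21 semitones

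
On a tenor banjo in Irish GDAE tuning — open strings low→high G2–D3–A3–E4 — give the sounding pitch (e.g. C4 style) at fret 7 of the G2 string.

D3

The open G2 string plus 7 semitones: G–G#–A–A#–B–C–C#–D.
The walk passes from B into C once, so the octave number goes from 2 to 3.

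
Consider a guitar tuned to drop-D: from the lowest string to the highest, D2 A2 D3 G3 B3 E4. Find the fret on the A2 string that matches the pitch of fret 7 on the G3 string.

G3 at fret 7 is G3 + 7 semitones = D4.
The open A2 string is 10 semitones below the open G3, so the same pitch on the A2 string lies at fret 7 + 10 = 17.

17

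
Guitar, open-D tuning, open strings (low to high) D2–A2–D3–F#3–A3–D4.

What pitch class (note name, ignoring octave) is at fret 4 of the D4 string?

Each fret is one semitone, so D4 + 4 = F#.
(Equivalently spelled Gb.)

F#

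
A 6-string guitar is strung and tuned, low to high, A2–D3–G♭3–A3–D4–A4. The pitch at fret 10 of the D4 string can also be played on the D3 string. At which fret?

D4 at fret 10 is D4 + 10 semitones = C5.
The open D3 string is 12 semitones below the open D4, so the same pitch on the D3 string lies at fret 10 + 12 = 22.

22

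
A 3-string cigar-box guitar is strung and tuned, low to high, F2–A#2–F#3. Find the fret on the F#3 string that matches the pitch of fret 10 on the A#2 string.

A#2 at fret 10 is A#2 + 10 semitones = G#3.
The open F#3 string is 8 semitones above the open A#2, so the same pitch on the F#3 string lies at fret 10 − 8 = 2.

2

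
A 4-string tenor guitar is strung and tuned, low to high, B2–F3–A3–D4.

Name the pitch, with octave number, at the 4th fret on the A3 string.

Each fret is one semitone, so A3 + 4 = C♯4.
(Equivalently spelled D♭4.)

C♯4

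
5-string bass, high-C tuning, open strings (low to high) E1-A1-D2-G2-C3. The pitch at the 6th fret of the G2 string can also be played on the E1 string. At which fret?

21

Fret 6 on G2 is MIDI 43 + 6 = 49 (C#3). On the E1 string (open MIDI 28), that pitch is 49 − 28 = fret 21.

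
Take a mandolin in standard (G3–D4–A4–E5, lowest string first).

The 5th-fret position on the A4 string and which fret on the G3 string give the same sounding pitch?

19

Fret 5 on A4 is MIDI 69 + 5 = 74 (D5). On the G3 string (open MIDI 55), that pitch is 74 − 55 = fret 19.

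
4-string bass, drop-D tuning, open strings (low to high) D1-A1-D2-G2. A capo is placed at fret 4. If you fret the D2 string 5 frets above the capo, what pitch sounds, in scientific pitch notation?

The capo raises the open D2 by 4 semitones to F#2; fretting 5 more gives D2 + 4 + 5 = D2 + 9 semitones = B2.

B2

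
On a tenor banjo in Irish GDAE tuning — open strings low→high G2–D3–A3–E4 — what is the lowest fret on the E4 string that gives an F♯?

From E4, count semitones up the chromatic scale until reaching F♯: E–F–F# — 2 steps.

2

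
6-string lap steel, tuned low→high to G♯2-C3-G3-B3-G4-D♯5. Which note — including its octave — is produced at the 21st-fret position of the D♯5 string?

C7

Each fret is one semitone, so D♯5 + 21 = C7.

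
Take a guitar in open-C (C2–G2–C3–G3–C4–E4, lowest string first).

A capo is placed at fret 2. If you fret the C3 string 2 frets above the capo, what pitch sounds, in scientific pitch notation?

E3

The capo raises the open C3 by 2 semitones to D3; fretting 2 more gives C3 + 2 + 2 = C3 + 4 semitones = E3.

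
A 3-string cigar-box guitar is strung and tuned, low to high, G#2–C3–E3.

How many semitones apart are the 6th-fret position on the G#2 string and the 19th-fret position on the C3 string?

17 semitones

G#2 at fret 6 → D3 (MIDI 50); C3 at fret 19 → G4 (MIDI 67).
50 − 67 = -17, so the two pitches are 17 semitones apart, with G4 the higher.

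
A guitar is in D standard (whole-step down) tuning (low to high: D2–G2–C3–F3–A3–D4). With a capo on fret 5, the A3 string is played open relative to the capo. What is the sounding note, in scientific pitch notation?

D4

The capo raises the open A3 by 5 semitones to D4; fretting 0 more gives A3 + 5 + 0 = A3 + 5 semitones = D4.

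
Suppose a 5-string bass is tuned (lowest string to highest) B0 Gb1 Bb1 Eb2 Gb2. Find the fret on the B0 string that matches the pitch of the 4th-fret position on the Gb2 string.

Fret 4 on Gb2 is MIDI 42 + 4 = 46 (Bb2). On the B0 string (open MIDI 23), that pitch is 46 − 23 = fret 23.

23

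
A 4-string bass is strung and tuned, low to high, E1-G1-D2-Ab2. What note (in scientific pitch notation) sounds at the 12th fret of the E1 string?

The open E1 string plus 12 semitones: E–F–Gb–G–…–D–Eb–E.
The walk passes from B into C once, so the octave number goes from 1 to 2.

E2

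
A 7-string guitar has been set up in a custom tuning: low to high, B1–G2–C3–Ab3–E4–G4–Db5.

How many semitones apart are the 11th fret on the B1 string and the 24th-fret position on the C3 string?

26 semitones

B1 at fret 11 → Bb2 (MIDI 46); C3 at fret 24 → C5 (MIDI 72).
46 − 72 = -26, so the two pitches are 26 semitones apart, with C5 the higher.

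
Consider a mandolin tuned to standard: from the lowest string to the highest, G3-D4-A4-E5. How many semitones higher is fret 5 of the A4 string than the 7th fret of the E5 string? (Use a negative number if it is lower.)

A4 at fret 5 → D5 (MIDI 74); E5 at fret 7 → B5 (MIDI 83).
74 − 83 = -9, so the two pitches are 9 semitones apart.

-9 semitones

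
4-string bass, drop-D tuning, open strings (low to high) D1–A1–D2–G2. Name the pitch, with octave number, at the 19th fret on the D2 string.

A3

Each fret is one semitone, so D2 + 19 = A3.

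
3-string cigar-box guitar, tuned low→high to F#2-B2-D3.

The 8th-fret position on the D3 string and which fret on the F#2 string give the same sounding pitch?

Fret 8 on D3 is MIDI 50 + 8 = 58 (A#3). On the F#2 string (open MIDI 42), that pitch is 58 − 42 = fret 16.

16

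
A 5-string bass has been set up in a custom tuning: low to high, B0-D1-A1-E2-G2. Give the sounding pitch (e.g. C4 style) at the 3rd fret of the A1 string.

A1 is MIDI 33. Adding 3 gives 36, which is C2.

C2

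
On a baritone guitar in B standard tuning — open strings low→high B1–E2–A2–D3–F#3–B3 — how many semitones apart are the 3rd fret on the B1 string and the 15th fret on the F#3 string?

B1 at fret 3 → D2 (MIDI 38); F#3 at fret 15 → A4 (MIDI 69).
38 − 69 = -31, so the two pitches are 31 semitones apart, with A4 the higher.

31 semitones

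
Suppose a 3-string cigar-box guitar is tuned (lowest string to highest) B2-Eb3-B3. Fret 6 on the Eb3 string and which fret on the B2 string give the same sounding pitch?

10

Eb3 at fret 6 is Eb3 + 6 semitones = A3.
The open B2 string is 4 semitones below the open Eb3, so the same pitch on the B2 string lies at fret 6 + 4 = 10.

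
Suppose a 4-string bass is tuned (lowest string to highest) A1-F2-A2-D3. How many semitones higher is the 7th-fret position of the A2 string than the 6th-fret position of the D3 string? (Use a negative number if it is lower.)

-4 semitones

A2 at fret 7 → E3 (MIDI 52); D3 at fret 6 → Ab3 (MIDI 56).
52 − 56 = -4, so the two pitches are 4 semitones apart.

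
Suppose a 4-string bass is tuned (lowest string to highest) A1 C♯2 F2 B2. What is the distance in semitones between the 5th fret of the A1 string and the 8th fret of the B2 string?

A1 at fret 5 → D2 (MIDI 38); B2 at fret 8 → G3 (MIDI 55).
38 − 55 = -17, so the two pitches are 17 semitones apart, with G3 the higher.

17 semitones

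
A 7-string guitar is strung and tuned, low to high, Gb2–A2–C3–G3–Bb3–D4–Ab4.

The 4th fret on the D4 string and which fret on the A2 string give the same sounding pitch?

D4 at fret 4 is D4 + 4 semitones = Gb4.
The open A2 string is 17 semitones below the open D4, so the same pitch on the A2 string lies at fret 4 + 17 = 21.

21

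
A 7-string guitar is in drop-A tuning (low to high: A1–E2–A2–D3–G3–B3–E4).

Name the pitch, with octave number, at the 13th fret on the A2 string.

Each fret is one semitone, so A2 + 13 = A#3.

A#3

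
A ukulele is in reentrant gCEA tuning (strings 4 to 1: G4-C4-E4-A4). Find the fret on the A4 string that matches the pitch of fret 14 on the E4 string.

9

Fret 14 on E4 is MIDI 64 + 14 = 78 (F♯5). On the A4 string (open MIDI 69), that pitch is 78 − 69 = fret 9.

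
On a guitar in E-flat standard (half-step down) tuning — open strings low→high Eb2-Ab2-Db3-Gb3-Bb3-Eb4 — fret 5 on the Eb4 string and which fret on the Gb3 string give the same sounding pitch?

Fret 5 on Eb4 is MIDI 63 + 5 = 68 (Ab4). On the Gb3 string (open MIDI 54), that pitch is 68 − 54 = fret 14.

14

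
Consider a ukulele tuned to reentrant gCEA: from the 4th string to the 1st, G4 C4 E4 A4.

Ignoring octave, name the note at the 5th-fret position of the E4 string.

Each fret is one semitone, so E4 + 5 = A.

A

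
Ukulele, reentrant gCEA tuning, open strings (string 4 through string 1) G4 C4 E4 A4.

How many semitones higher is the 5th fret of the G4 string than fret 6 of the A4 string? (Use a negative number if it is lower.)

G4 at fret 5 → C5 (MIDI 72); A4 at fret 6 → D#5 (MIDI 75).
72 − 75 = -3, so the two pitches are 3 semitones apart.

-3 semitones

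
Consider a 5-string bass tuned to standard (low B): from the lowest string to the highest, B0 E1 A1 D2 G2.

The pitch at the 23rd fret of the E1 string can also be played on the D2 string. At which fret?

Fret 23 on E1 is MIDI 28 + 23 = 51 (D♯3). On the D2 string (open MIDI 38), that pitch is 51 − 38 = fret 13.

13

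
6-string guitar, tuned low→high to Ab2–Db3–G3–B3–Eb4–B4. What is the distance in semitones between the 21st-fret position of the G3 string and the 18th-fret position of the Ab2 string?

14 semitones

G3 at fret 21 → E5 (MIDI 76); Ab2 at fret 18 → D4 (MIDI 62).
76 − 62 = 14, so the two pitches are 14 semitones apart, with E5 the higher.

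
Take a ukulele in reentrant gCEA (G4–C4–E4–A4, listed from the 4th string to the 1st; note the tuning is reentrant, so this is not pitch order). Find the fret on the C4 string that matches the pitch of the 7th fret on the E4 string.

E4 at fret 7 is E4 + 7 semitones = B4.
The open C4 string is 4 semitones below the open E4, so the same pitch on the C4 string lies at fret 7 + 4 = 11.

11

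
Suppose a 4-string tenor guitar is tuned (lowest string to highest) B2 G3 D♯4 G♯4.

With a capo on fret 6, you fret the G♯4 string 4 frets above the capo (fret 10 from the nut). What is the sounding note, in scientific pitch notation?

F♯5

The capo raises the open G♯4 by 6 semitones to D5; fretting 4 more gives G♯4 + 6 + 4 = G♯4 + 10 semitones = F♯5.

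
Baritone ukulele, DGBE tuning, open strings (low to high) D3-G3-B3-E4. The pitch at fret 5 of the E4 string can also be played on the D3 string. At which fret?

19

E4 at fret 5 is E4 + 5 semitones = A4.
The open D3 string is 14 semitones below the open E4, so the same pitch on the D3 string lies at fret 5 + 14 = 19.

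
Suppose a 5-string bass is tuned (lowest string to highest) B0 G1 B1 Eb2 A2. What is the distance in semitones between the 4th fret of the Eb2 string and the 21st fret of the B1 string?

Eb2 at fret 4 → G2 (MIDI 43); B1 at fret 21 → Ab3 (MIDI 56).
43 − 56 = -13, so the two pitches are 13 semitones apart, with Ab3 the higher.

13 semitones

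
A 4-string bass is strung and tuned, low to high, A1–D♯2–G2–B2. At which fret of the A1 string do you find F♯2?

9

F♯2 is 9 semitones above the open A1 (A–A#–B–C–C#–D–D#–E–F–F#), so it sits at fret 9.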